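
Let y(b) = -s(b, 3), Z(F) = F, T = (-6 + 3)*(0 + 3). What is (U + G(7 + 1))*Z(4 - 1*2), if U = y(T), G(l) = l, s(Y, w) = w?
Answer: 10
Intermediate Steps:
T = -9 (T = -3*3 = -9)
y(b) = -3 (y(b) = -1*3 = -3)
U = -3
(U + G(7 + 1))*Z(4 - 1*2) = (-3 + (7 + 1))*(4 - 1*2) = (-3 + 8)*(4 - 2) = 5*2 = 10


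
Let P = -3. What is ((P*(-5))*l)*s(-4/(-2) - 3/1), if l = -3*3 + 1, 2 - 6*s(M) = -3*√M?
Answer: -40 - 60*I ≈ -40.0 - 60.0*I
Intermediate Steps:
s(M) = ⅓ + √M/2 (s(M) = ⅓ - (-1)*√M/2 = ⅓ + √M/2)
l = -8 (l = -9 + 1 = -8)
((P*(-5))*l)*s(-4/(-2) - 3/1) = (-3*(-5)*(-8))*(⅓ + √(-4/(-2) - 3/1)/2) = (15*(-8))*(⅓ + √(-4*(-½) - 3*1)/2) = -120*(⅓ + √(2 - 3)/2) = -120*(⅓ + √(-1)/2) = -120*(⅓ + I/2) = -40 - 60*I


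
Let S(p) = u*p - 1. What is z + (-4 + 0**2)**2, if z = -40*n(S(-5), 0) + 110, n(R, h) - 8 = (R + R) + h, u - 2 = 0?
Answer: 686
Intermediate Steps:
u = 2 (u = 2 + 0 = 2)
S(p) = -1 + 2*p (S(p) = 2*p - 1 = -1 + 2*p)
n(R, h) = 8 + h + 2*R (n(R, h) = 8 + ((R + R) + h) = 8 + (2*R + h) = 8 + (h + 2*R) = 8 + h + 2*R)
z = 670 (z = -40*(8 + 0 + 2*(-1 + 2*(-5))) + 110 = -40*(8 + 0 + 2*(-1 - 10)) + 110 = -40*(8 + 0 + 2*(-11)) + 110 = -40*(8 + 0 - 22) + 110 = -40*(-14) + 110 = 560 + 110 = 670)
z + (-4 + 0**2)**2 = 670 + (-4 + 0**2)**2 = 670 + (-4 + 0)**2 = 670 + (-4)**2 = 670 + 16 = 686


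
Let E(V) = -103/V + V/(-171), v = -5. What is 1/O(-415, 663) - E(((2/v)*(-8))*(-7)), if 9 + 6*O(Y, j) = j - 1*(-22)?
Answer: -76391221/16183440 ≈ -4.7203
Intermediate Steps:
O(Y, j) = 13/6 + j/6 (O(Y, j) = -3/2 + (j - 1*(-22))/6 = -3/2 + (j + 22)/6 = -3/2 + (22 + j)/6 = -3/2 + (11/3 + j/6) = 13/6 + j/6)
E(V) = -103/V - V/171 (E(V) = -103/V + V*(-1/171) = -103/V - V/171)
1/O(-415, 663) - E(((2/v)*(-8))*(-7)) = 1/(13/6 + (⅙)*663) - (-103/(((2/(-5))*(-8))*(-7)) - (2/(-5))*(-8)*(-7)/171) = 1/(13/6 + 221/2) - (-103/(((2*(-⅕))*(-8))*(-7)) - (2*(-⅕))*(-8)*(-7)/171) = 1/(338/3) - (-103/(-⅖*(-8)*(-7)) - (-⅖*(-8))*(-7)/171) = 3/338 - (-103/((16/5)*(-7)) - 16*(-7)/855) = 3/338 - (-103/(-112/5) - 1/171*(-112/5)) = 3/338 - (-103*(-5/112) + 112/855) = 3/338 - (515/112 + 112/855) = 3/338 - 1*452869/95760 = 3/338 - 452869/95760 = -76391221/16183440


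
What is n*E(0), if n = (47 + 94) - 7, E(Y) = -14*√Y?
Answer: 0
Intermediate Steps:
n = 134 (n = 141 - 7 = 134)
n*E(0) = 134*(-14*√0) = 134*(-14*0) = 134*0 = 0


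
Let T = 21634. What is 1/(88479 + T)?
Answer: 1/110113 ≈ 9.0816e-6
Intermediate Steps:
1/(88479 + T) = 1/(88479 + 21634) = 1/110113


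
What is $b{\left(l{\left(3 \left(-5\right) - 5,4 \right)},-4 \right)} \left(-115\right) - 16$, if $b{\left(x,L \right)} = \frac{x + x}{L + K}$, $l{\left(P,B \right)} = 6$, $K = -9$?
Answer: $\frac{1172}{13} \approx 90.154$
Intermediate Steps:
$b{\left(x,L \right)} = \frac{2 x}{-9 + L}$ ($b{\left(x,L \right)} = \frac{x + x}{L - 9} = \frac{2 x}{-9 + L}$)
$b{\left(l{\left(3 \left(-5\right) - 5,4 \right)},-4 \right)} \left(-115\right) - 16 = 2 \cdot 6 \frac{1}{-9 - 4} \left(-115\right) - 16 = 2 \cdot 6 \frac{1}{-13} \left(-115\right) - 16 = 2 \cdot 6 \left(- \frac{1}{13}\right) \left(-115\right) - 16 = \left(- \frac{12}{13}\right) \left(-115\right) - 16 = \frac{1380}{13} - 16 = \frac{1172}{13}$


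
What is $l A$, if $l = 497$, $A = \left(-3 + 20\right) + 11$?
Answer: $13916$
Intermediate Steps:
$A = 28$ ($A = 17 + 11 = 28$)
$l A = 497 \cdot 28 = 13916$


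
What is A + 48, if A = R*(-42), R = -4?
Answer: 216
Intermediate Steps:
A = 168 (A = -4*(-42) = 168)
A + 48 = 168 + 48 = 216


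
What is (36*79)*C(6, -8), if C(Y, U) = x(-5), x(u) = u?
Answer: -14220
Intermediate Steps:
C(Y, U) = -5
(36*79)*C(6, -8) = (36*79)*(-5) = 2844*(-5) = -14220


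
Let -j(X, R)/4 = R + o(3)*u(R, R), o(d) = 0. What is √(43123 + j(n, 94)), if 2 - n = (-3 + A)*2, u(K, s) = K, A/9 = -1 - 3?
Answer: √42747 ≈ 206.75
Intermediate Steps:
A = -36 (A = 9*(-1 - 3) = 9*(-4) = -36)
n = 80 (n = 2 - (-3 - 36)*2 = 2 - (-39)*2 = 2 - 1*(-78) = 2 + 78 = 80)
j(X, R) = -4*R (j(X, R) = -4*(R + 0*R) = -4*(R + 0) = -4*R)
√(43123 + j(n, 94)) = √(43123 - 4*94) = √(43123 - 376) = √42747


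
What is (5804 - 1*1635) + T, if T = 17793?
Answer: 21962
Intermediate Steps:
(5804 - 1*1635) + T = (5804 - 1*1635) + 17793 = (5804 - 1635) + 17793 = 4169 + 17793 = 21962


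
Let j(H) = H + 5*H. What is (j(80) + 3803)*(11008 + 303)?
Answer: 48445013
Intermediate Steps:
j(H) = 6*H
(j(80) + 3803)*(11008 + 303) = (6*80 + 3803)*(11008 + 303) = (480 + 3803)*11311 = 4283*11311 = 48445013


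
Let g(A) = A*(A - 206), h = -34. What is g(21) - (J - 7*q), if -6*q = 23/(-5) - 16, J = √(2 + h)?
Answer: -115829/30 - 4*I*√2 ≈ -3861.0 - 5.6569*I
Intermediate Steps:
J = 4*I*√2 (J = √(2 - 34) = √(-32) = 4*I*√2 ≈ 5.6569*I)
g(A) = A*(-206 + A)
q = 103/30 (q = -(23/(-5) - 16)/6 = -(23*(-⅕) - 16)/6 = -(-23/5 - 16)/6 = -⅙*(-103/5) = 103/30 ≈ 3.4333)
g(21) - (J - 7*q) = 21*(-206 + 21) - (4*I*√2 - 7*103/30) = 21*(-185) - (4*I*√2 - 721/30) = -3885 - (-721/30 + 4*I*√2) = -3885 + (721/30 - 4*I*√2) = -115829/30 - 4*I*√2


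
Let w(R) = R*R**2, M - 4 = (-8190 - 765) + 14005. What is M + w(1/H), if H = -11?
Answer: 6726873/1331 ≈ 5054.0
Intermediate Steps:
M = 5054 (M = 4 + ((-8190 - 765) + 14005) = 4 + (-8955 + 14005) = 4 + 5050 = 5054)
w(R) = R**3
M + w(1/H) = 5054 + (1/(-11))**3 = 5054 + (-1/11)**3 = 5054 - 1/1331 = 6726873/1331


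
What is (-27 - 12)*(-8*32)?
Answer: 9984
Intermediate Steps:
(-27 - 12)*(-8*32) = -39*(-256) = 9984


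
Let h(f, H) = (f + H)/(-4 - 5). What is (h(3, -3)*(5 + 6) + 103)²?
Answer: 10609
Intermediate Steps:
h(f, H) = -H/9 - f/9 (h(f, H) = (H + f)/(-9) = (H + f)*(-⅑) = -H/9 - f/9)
(h(3, -3)*(5 + 6) + 103)² = ((-⅑*(-3) - ⅑*3)*(5 + 6) + 103)² = ((⅓ - ⅓)*11 + 103)² = (0*11 + 103)² = (0 + 103)² = 103² = 10609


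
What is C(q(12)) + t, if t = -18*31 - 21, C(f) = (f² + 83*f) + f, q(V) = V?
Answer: 573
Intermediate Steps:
C(f) = f² + 84*f
t = -579 (t = -558 - 21 = -579)
C(q(12)) + t = 12*(84 + 12) - 579 = 12*96 - 579 = 1152 - 579 = 573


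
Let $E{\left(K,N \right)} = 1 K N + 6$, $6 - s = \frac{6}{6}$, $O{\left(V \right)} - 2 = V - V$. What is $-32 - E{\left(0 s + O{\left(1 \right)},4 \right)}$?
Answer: $-46$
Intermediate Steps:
$O{\left(V \right)} = 2$ ($O{\left(V \right)} = 2 + \left(V - V\right) = 2 + 0 = 2$)
$s = 5$ ($s = 6 - \frac{6}{6} = 6 - 6 \cdot \frac{1}{6} = 6 - 1 = 5$)
$E{\left(K,N \right)} = 6 + K N$ ($E{\left(K,N \right)} = K N + 6 = 6 + K N$)
$-32 - E{\left(0 s + O{\left(1 \right)},4 \right)} = -32 - \left(6 + \left(0 \cdot 5 + 2\right) 4\right) = -32 - \left(6 + \left(0 + 2\right) 4\right) = -32 - \left(6 + 2 \cdot 4\right) = -32 - \left(6 + 8\right) = -32 - 14 = -46$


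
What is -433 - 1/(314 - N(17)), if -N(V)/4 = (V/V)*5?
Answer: -144623/334 ≈ -433.00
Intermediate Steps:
N(V) = -20 (N(V) = -4*V/V*5 = -4*5 = -20)
-433 - 1/(314 - N(17)) = -433 - 1/(314 - 1*(-20)) = -433 - 1/(314 + 20) = -433 - 1/334 = -144623/334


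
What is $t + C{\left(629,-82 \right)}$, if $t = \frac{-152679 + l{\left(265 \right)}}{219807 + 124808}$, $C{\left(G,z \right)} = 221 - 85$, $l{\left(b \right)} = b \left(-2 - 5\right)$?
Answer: $\frac{46713106}{344615} \approx 135.55$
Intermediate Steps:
$l{\left(b \right)} = - 7 b$ ($l{\left(b \right)} = b \left(-7\right) = - 7 b$)
$C{\left(G,z \right)} = 136$
$t = - \frac{154534}{344615}$ ($t = \frac{-152679 - 1855}{219807 + 124808} = \frac{-152679 - 1855}{344615} = \left(-154534\right) \frac{1}{344615} = - \frac{154534}{344615} \approx -0.44842$)
$t + C{\left(629,-82 \right)} = - \frac{154534}{344615} + 136 = \frac{46713106}{344615}$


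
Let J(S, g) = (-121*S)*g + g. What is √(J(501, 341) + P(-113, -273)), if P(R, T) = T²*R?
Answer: I*√29093197 ≈ 5393.8*I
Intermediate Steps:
J(S, g) = g - 121*S*g (J(S, g) = -121*S*g + g = g - 121*S*g)
P(R, T) = R*T²
√(J(501, 341) + P(-113, -273)) = √(341*(1 - 121*501) - 113*(-273)²) = √(341*(1 - 60621) - 113*74529) = √(341*(-60620) - 8421777) = √(-20671420 - 8421777) = √(-29093197) = I*√29093197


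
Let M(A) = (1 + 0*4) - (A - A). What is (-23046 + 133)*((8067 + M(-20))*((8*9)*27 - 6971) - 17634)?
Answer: 929705744110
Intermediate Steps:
M(A) = 1 (M(A) = (1 + 0) - 1*0 = 1 + 0 = 1)
(-23046 + 133)*((8067 + M(-20))*((8*9)*27 - 6971) - 17634) = (-23046 + 133)*((8067 + 1)*((8*9)*27 - 6971) - 17634) = -22913*(8068*(72*27 - 6971) - 17634) = -22913*(8068*(1944 - 6971) - 17634) = -22913*(8068*(-5027) - 17634) = -22913*(-40557836 - 17634) = -22913*(-40575470) = 929705744110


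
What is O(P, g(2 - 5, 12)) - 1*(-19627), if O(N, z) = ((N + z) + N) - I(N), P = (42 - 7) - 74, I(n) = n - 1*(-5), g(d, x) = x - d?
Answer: 19598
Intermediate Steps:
I(n) = 5 + n (I(n) = n + 5 = 5 + n)
P = -39 (P = 35 - 74 = -39)
O(N, z) = -5 + N + z (O(N, z) = ((N + z) + N) - (5 + N) = (z + 2*N) + (-5 - N) = -5 + N + z)
O(P, g(2 - 5, 12)) - 1*(-19627) = (-5 - 39 + (12 - (2 - 5))) - 1*(-19627) = (-5 - 39 + (12 - 1*(-3))) + 19627 = (-5 - 39 + (12 + 3)) + 19627 = (-5 - 39 + 15) + 19627 = -29 + 19627 = 19598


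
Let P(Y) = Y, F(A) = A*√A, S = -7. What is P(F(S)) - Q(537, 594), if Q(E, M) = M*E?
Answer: -318978 - 7*I*√7 ≈ -3.1898e+5 - 18.52*I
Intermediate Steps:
Q(E, M) = E*M
F(A) = A^(3/2)
P(F(S)) - Q(537, 594) = (-7)^(3/2) - 537*594 = -7*I*√7 - 1*318978 = -7*I*√7 - 318978 = -318978 - 7*I*√7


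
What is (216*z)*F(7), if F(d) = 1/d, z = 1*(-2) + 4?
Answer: 432/7 ≈ 61.714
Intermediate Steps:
z = 2 (z = -2 + 4 = 2)
(216*z)*F(7) = (216*2)/7 = 432*(⅐) = 432/7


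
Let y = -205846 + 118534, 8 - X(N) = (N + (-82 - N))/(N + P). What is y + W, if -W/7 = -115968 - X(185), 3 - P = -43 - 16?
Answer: 178957014/247 ≈ 7.2452e+5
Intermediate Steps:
P = 62 (P = 3 - (-43 - 16) = 3 - 1*(-59) = 3 + 59 = 62)
X(N) = 8 + 82/(62 + N) (X(N) = 8 - (N + (-82 - N))/(N + 62) = 8 - (-82)/(62 + N) = 8 + 82/(62 + N))
W = 200523078/247 (W = -7*(-115968 - 2*(289 + 4*185)/(62 + 185)) = -7*(-115968 - 2*(289 + 740)/247) = -7*(-115968 - 2*1029/247) = -7*(-115968 - 1*2058/247) = -7*(-115968 - 2058/247) = -7*(-28646154/247) = 200523078/247 ≈ 8.1183e+5)
y = -87312
y + W = -87312 + 200523078/247 = 178957014/247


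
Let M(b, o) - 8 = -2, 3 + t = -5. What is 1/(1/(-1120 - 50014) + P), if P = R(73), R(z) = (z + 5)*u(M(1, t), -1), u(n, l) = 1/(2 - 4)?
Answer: -51134/1994227 ≈ -0.025641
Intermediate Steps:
t = -8 (t = -3 - 5 = -8)
M(b, o) = 6 (M(b, o) = 8 - 2 = 6)
u(n, l) = -1/2 (u(n, l) = 1/(-2) = -1/2)
R(z) = -5/2 - z/2 (R(z) = (z + 5)*(-1/2) = (5 + z)*(-1/2) = -5/2 - z/2)
P = -39 (P = -5/2 - 1/2*73 = -5/2 - 73/2 = -39)
1/(1/(-1120 - 50014) + P) = 1/(1/(-1120 - 50014) - 39) = 1/(1/(-51134) - 39) = 1/(-1/51134 - 39) = 1/(-1994227/51134) = -51134/1994227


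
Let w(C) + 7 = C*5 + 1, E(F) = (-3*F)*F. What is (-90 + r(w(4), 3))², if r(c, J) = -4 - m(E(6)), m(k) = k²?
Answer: 138250564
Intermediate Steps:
E(F) = -3*F²
w(C) = -6 + 5*C (w(C) = -7 + (C*5 + 1) = -7 + (5*C + 1) = -7 + (1 + 5*C) = -6 + 5*C)
r(c, J) = -11668 (r(c, J) = -4 - (-3*6²)² = -4 - (-3*36)² = -4 - 1*(-108)² = -4 - 1*11664 = -4 - 11664 = -11668)
(-90 + r(w(4), 3))² = (-90 - 11668)² = (-11758)² = 138250564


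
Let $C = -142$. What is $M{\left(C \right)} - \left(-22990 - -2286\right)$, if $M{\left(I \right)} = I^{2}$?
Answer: $40868$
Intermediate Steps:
$M{\left(C \right)} - \left(-22990 - -2286\right) = \left(-142\right)^{2} - \left(-22990 - -2286\right) = 20164 - \left(-22990 + 2286\right) = 20164 - -20704 = 20164 + 20704 = 40868$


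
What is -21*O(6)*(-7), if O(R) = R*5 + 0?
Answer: 4410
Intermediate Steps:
O(R) = 5*R (O(R) = 5*R + 0 = 5*R)
-21*O(6)*(-7) = -105*6*(-7) = -21*30*(-7) = -630*(-7) = 4410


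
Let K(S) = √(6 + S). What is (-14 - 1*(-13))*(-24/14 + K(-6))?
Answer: 12/7 ≈ 1.7143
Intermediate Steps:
(-14 - 1*(-13))*(-24/14 + K(-6)) = (-14 - 1*(-13))*(-24/14 + √(6 - 6)) = (-14 + 13)*(-24*1/14 + √0) = -(-12/7 + 0) = -1*(-12/7) = 12/7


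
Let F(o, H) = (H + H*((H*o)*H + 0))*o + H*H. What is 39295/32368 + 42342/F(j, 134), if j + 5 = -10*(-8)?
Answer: 265917082423313/219040130889104 ≈ 1.2140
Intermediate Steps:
j = 75 (j = -5 - 10*(-8) = -5 + 80 = 75)
F(o, H) = H² + o*(H + o*H³) (F(o, H) = (H + H*(o*H² + 0))*o + H² = (H + H*(o*H²))*o + H² = (H + o*H³)*o + H² = o*(H + o*H³) + H² = H² + o*(H + o*H³))
39295/32368 + 42342/F(j, 134) = 39295/32368 + 42342/((134*(134 + 75 + 134²*75²))) = 39295*(1/32368) + 42342/((134*(134 + 75 + 17956*5625))) = 39295/32368 + 42342/((134*(134 + 75 + 101002500))) = 39295/32368 + 42342/((134*101002709)) = 39295/32368 + 42342/13534363006 = 39295/32368 + 42342*(1/13534363006) = 39295/32368 + 21171/6767181503 = 265917082423313/219040130889104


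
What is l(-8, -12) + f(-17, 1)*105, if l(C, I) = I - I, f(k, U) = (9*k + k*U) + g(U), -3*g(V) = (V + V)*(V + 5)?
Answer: -18270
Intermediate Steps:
g(V) = -2*V*(5 + V)/3 (g(V) = -(V + V)*(V + 5)/3 = -2*V*(5 + V)/3)
f(k, U) = 9*k + U*k - 2*U*(5 + U)/3 (f(k, U) = (9*k + k*U) - 2*U*(5 + U)/3 = (9*k + U*k) - 2*U*(5 + U)/3 = 9*k + U*k - 2*U*(5 + U)/3)
l(C, I) = 0
l(-8, -12) + f(-17, 1)*105 = 0 + (9*(-17) + 1*(-17) - ⅔*1*(5 + 1))*105 = 0 + (-153 - 17 - ⅔*1*6)*105 = 0 + (-153 - 17 - 4)*105 = 0 - 174*105 = 0 - 18270 = -18270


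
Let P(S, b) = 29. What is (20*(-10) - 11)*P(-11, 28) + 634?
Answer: -5485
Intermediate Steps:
(20*(-10) - 11)*P(-11, 28) + 634 = (20*(-10) - 11)*29 + 634 = (-200 - 11)*29 + 634 = -211*29 + 634 = -6119 + 634 = -5485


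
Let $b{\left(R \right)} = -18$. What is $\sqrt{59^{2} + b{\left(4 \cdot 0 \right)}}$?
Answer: $\sqrt{3463} \approx 58.847$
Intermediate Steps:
$\sqrt{59^{2} + b{\left(4 \cdot 0 \right)}} = \sqrt{59^{2} - 18} = \sqrt{3481 - 18} = \sqrt{3463}$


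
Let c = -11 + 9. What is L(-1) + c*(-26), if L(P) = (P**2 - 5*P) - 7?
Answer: 51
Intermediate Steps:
c = -2
L(P) = -7 + P**2 - 5*P
L(-1) + c*(-26) = (-7 + (-1)**2 - 5*(-1)) - 2*(-26) = (-7 + 1 + 5) + 52 = -1 + 52 = 51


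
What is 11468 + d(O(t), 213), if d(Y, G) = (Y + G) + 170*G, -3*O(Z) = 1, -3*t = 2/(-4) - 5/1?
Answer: 143672/3 ≈ 47891.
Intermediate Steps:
t = 11/6 (t = -(2/(-4) - 5/1)/3 = -(2*(-¼) - 5*1)/3 = -(-½ - 5)/3 = -⅓*(-11/2) = 11/6 ≈ 1.8333)
O(Z) = -⅓ (O(Z) = -⅓*1 = -⅓)
d(Y, G) = Y + 171*G (d(Y, G) = (G + Y) + 170*G = Y + 171*G)
11468 + d(O(t), 213) = 11468 + (-⅓ + 171*213) = 11468 + (-⅓ + 36423) = 11468 + 109268/3 = 143672/3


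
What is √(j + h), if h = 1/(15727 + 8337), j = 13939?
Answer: √31530241118/1504 ≈ 118.06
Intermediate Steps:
h = 1/24064 ≈ 4.1556e-5
√(j + h) = √(13939 + 1/24064) = √(335428097/24064) = √31530241118/1504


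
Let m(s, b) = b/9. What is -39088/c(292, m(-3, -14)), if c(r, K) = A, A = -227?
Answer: 39088/227 ≈ 172.19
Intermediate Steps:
m(s, b) = b/9 (m(s, b) = b*(1/9) = b/9)
c(r, K) = -227
-39088/c(292, m(-3, -14)) = -39088/(-227) = -39088*(-1/227) = 39088/227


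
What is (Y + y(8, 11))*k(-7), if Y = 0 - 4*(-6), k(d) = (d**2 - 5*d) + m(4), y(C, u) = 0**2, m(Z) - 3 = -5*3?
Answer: 1728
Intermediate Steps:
m(Z) = -12 (m(Z) = 3 - 5*3 = 3 - 15 = -12)
y(C, u) = 0
k(d) = -12 + d**2 - 5*d (k(d) = (d**2 - 5*d) - 12 = -12 + d**2 - 5*d)
Y = 24 (Y = 0 + 24 = 24)
(Y + y(8, 11))*k(-7) = (24 + 0)*(-12 + (-7)**2 - 5*(-7)) = 24*(-12 + 49 + 35) = 24*72 = 1728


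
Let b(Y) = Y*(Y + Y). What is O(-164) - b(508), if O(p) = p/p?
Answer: -516127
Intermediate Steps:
O(p) = 1
b(Y) = 2*Y² (b(Y) = Y*(2*Y) = 2*Y²)
O(-164) - b(508) = 1 - 2*508² = 1 - 2*258064 = 1 - 1*516128 = 1 - 516128 = -516127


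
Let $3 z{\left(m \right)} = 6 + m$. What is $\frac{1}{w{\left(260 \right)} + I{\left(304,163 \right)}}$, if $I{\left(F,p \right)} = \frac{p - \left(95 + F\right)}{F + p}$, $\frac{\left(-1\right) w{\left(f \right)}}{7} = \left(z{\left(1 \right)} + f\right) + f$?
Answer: $- \frac{1401}{5123231} \approx -0.00027346$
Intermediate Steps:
$z{\left(m \right)} = 2 + \frac{m}{3}$ ($z{\left(m \right)} = \frac{6 + m}{3} = 2 + \frac{m}{3}$)
$w{\left(f \right)} = - \frac{49}{3} - 14 f$ ($w{\left(f \right)} = - 7 \left(\left(\left(2 + \frac{1}{3} \cdot 1\right) + f\right) + f\right) = - 7 \left(\left(\left(2 + \frac{1}{3}\right) + f\right) + f\right) = - 7 \left(\left(\frac{7}{3} + f\right) + f\right) = - 7 \left(\frac{7}{3} + 2 f\right) = - \frac{49}{3} - 14 f$)
$I{\left(F,p \right)} = \frac{-95 + p - F}{F + p}$
$\frac{1}{w{\left(260 \right)} + I{\left(304,163 \right)}} = \frac{1}{\left(- \frac{49}{3} - 3640\right) + \frac{-95 + 163 - 304}{304 + 163}} = \frac{1}{\left(- \frac{49}{3} - 3640\right) + \frac{-95 + 163 - 304}{467}} = \frac{1}{- \frac{10969}{3} + \frac{1}{467} \left(-236\right)} = \frac{1}{- \frac{10969}{3} - \frac{236}{467}} = \frac{1}{- \frac{5123231}{1401}} = - \frac{1401}{5123231}$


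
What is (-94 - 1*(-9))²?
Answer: 7225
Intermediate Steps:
(-94 - 1*(-9))² = (-94 + 9)² = (-85)² = 7225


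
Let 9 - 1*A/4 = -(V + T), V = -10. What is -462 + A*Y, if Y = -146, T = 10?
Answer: -5718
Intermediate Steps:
A = 36 (A = 36 - (-4)*(-10 + 10) = 36 - (-4)*0 = 36 - 4*0 = 36 + 0 = 36)
-462 + A*Y = -462 + 36*(-146) = -462 - 5256 = -5718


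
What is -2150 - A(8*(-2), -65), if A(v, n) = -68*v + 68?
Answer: -3306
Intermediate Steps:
A(v, n) = 68 - 68*v
-2150 - A(8*(-2), -65) = -2150 - (68 - 544*(-2)) = -2150 - (68 - 68*(-16)) = -2150 - (68 + 1088) = -2150 - 1*1156 = -2150 - 1156 = -3306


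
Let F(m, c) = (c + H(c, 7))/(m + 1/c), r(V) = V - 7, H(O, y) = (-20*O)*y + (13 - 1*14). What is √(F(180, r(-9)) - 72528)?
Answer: 8*I*√9391502409/2879 ≈ 269.29*I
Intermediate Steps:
H(O, y) = -1 - 20*O*y (H(O, y) = -20*O*y + (13 - 14) = -20*O*y - 1 = -1 - 20*O*y)
r(V) = -7 + V
F(m, c) = (-1 - 139*c)/(m + 1/c) (F(m, c) = (c + (-1 - 20*c*7))/(m + 1/c) = (c + (-1 - 140*c))/(m + 1/c) = (-1 - 139*c)/(m + 1/c))
√(F(180, r(-9)) - 72528) = √(-(-7 - 9)*(1 + 139*(-7 - 9))/(1 + (-7 - 9)*180) - 72528) = √(-1*(-16)*(1 + 139*(-16))/(1 - 16*180) - 72528) = √(-1*(-16)*(1 - 2224)/(1 - 2880) - 72528) = √(-1*(-16)*(-2223)/(-2879) - 72528) = √(-1*(-16)*(-1/2879)*(-2223) - 72528) = √(35568/2879 - 72528) = √(-208772544/2879) = 8*I*√9391502409/2879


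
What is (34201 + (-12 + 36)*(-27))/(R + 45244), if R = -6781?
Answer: 33553/38463 ≈ 0.87234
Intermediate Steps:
(34201 + (-12 + 36)*(-27))/(R + 45244) = (34201 + (-12 + 36)*(-27))/(-6781 + 45244) = (34201 + 24*(-27))/38463 = (34201 - 648)*(1/38463) = 33553*(1/38463) = 33553/38463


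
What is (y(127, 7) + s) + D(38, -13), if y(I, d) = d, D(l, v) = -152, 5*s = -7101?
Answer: -7826/5 ≈ -1565.2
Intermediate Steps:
s = -7101/5 (s = (1/5)*(-7101) = -7101/5 ≈ -1420.2)
(y(127, 7) + s) + D(38, -13) = (7 - 7101/5) - 152 = -7066/5 - 152 = -7826/5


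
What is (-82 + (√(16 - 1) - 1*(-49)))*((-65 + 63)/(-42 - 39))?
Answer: -22/27 + 2*√15/81 ≈ -0.71919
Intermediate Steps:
(-82 + (√(16 - 1) - 1*(-49)))*((-65 + 63)/(-42 - 39)) = (-82 + (√15 + 49))*(-2/(-81)) = (-82 + (49 + √15))*(-2*(-1/81)) = (-33 + √15)*(2/81) = -22/27 + 2*√15/81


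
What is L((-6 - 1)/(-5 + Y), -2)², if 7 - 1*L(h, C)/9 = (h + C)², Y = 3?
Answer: 29241/16 ≈ 1827.6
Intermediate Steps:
L(h, C) = 63 - 9*(C + h)² (L(h, C) = 63 - 9*(h + C)² = 63 - 9*(C + h)²)
L((-6 - 1)/(-5 + Y), -2)² = (63 - 9*(-2 + (-6 - 1)/(-5 + 3))²)² = (63 - 9*(-2 - 7/(-2))²)² = (63 - 9*(-2 - 7*(-½))²)² = (63 - 9*(-2 + 7/2)²)² = (63 - 9*(3/2)²)² = (63 - 9*9/4)² = (63 - 81/4)² = (171/4)² = 29241/16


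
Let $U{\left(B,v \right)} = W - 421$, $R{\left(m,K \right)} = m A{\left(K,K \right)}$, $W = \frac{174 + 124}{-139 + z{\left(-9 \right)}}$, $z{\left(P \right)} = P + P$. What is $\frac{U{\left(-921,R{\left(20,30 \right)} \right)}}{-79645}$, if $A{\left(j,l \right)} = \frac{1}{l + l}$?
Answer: $\frac{13279}{2500853} \approx 0.0053098$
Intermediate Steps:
$z{\left(P \right)} = 2 P$
$A{\left(j,l \right)} = \frac{1}{2 l}$
$W = - \frac{298}{157}$ ($W = \frac{174 + 124}{-139 + 2 \left(-9\right)} = \frac{298}{-139 - 18} = \frac{298}{-157} = 298 \left(- \frac{1}{157}\right) = - \frac{298}{157} \approx -1.8981$)
$R{\left(m,K \right)} = \frac{m}{2 K}$ ($R{\left(m,K \right)} = m \frac{1}{2 K} = \frac{m}{2 K}$)
$U{\left(B,v \right)} = - \frac{66395}{157}$ ($U{\left(B,v \right)} = - \frac{298}{157} - 421 = - \frac{66395}{157}$)
$\frac{U{\left(-921,R{\left(20,30 \right)} \right)}}{-79645} = - \frac{66395}{157 \left(-79645\right)} = \left(- \frac{66395}{157}\right) \left(- \frac{1}{79645}\right) = \frac{13279}{2500853}$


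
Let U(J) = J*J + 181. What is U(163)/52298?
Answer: 13375/26149 ≈ 0.51149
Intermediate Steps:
U(J) = 181 + J² (U(J) = J² + 181 = 181 + J²)
U(163)/52298 = (181 + 163²)/52298 = (181 + 26569)*(1/52298) = 26750*(1/52298) = 13375/26149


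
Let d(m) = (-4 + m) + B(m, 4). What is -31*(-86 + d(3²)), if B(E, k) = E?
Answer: 2232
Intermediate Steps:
d(m) = -4 + 2*m (d(m) = (-4 + m) + m = -4 + 2*m)
-31*(-86 + d(3²)) = -31*(-86 + (-4 + 2*3²)) = -31*(-86 + (-4 + 2*9)) = -31*(-86 + (-4 + 18)) = -31*(-86 + 14) = -31*(-72) = 2232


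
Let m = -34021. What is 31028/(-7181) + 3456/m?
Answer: -1080421124/244304801 ≈ -4.4224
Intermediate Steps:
31028/(-7181) + 3456/m = 31028/(-7181) + 3456/(-34021) = 31028*(-1/7181) + 3456*(-1/34021) = -31028/7181 - 3456/34021 = -1080421124/244304801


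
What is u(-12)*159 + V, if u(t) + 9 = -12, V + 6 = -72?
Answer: -3417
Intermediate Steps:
V = -78 (V = -6 - 72 = -78)
u(t) = -21 (u(t) = -9 - 12 = -21)
u(-12)*159 + V = -21*159 - 78 = -3339 - 78 = -3417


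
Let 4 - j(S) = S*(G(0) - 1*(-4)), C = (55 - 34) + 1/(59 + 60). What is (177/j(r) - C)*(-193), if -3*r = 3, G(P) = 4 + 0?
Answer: 574947/476 ≈ 1207.9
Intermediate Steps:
G(P) = 4
r = -1 (r = -⅓*3 = -1)
C = 2500/119 (C = 21 + 1/119 = 2500/119 ≈ 21.008)
j(S) = 4 - 8*S (j(S) = 4 - S*(4 - 1*(-4)) = 4 - S*(4 + 4) = 4 - S*8 = 4 - 8*S)
(177/j(r) - C)*(-193) = (177/(4 - 8*(-1)) - 1*2500/119)*(-193) = (177/(4 + 8) - 2500/119)*(-193) = (177/12 - 2500/119)*(-193) = (177*(1/12) - 2500/119)*(-193) = (59/4 - 2500/119)*(-193) = -2979/476*(-193) = 574947/476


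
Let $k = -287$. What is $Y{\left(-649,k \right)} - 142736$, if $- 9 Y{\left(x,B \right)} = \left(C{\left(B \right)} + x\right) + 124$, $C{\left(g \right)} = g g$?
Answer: $- \frac{1366468}{9} \approx -1.5183 \cdot 10^{5}$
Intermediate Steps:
$C{\left(g \right)} = g^{2}$
$Y{\left(x,B \right)} = - \frac{124}{9} - \frac{x}{9} - \frac{B^{2}}{9}$ ($Y{\left(x,B \right)} = - \frac{\left(B^{2} + x\right) + 124}{9} = - \frac{\left(x + B^{2}\right) + 124}{9} = - \frac{124 + x + B^{2}}{9} = - \frac{124}{9} - \frac{x}{9} - \frac{B^{2}}{9}$)
$Y{\left(-649,k \right)} - 142736 = \left(- \frac{124}{9} - - \frac{649}{9} - \frac{\left(-287\right)^{2}}{9}\right) - 142736 = \left(- \frac{124}{9} + \frac{649}{9} - \frac{82369}{9}\right) - 142736 = - \frac{81844}{9} - 142736 = - \frac{1366468}{9}$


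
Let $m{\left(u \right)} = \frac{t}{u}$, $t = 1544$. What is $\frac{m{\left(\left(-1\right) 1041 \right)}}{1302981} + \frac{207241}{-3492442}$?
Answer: $- \frac{281107752253709}{4737159577955682} \approx -0.059341$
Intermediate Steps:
$m{\left(u \right)} = \frac{1544}{u}$
$\frac{m{\left(\left(-1\right) 1041 \right)}}{1302981} + \frac{207241}{-3492442} = \frac{1544 \frac{1}{\left(-1\right) 1041}}{1302981} + \frac{207241}{-3492442} = \frac{1544}{-1041} \cdot \frac{1}{1302981} + 207241 \left(- \frac{1}{3492442}\right) = 1544 \left(- \frac{1}{1041}\right) \frac{1}{1302981} - \frac{207241}{3492442} = \left(- \frac{1544}{1041}\right) \frac{1}{1302981} - \frac{207241}{3492442} = - \frac{1544}{1356403221} - \frac{207241}{3492442} = - \frac{281107752253709}{4737159577955682}$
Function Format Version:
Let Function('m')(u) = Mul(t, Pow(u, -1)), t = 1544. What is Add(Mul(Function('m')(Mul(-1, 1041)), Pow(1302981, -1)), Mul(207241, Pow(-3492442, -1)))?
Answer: Rational(-281107752253709, 4737159577955682) ≈ -0.059341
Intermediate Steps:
Function('m')(u) = Mul(1544, Pow(u, -1))
Add(Mul(Function('m')(Mul(-1, 1041)), Pow(1302981, -1)), Mul(207241, Pow(-3492442, -1))) = Add(Mul(Mul(1544, Pow(Mul(-1, 1041), -1)), Pow(1302981, -1)), Mul(207241, Pow(-3492442, -1))) = Add(Mul(Mul(1544, Pow(-1041, -1)), Rational(1, 1302981)), Mul(207241, Rational(-1, 3492442))) = Add(Mul(Mul(1544, Rational(-1, 1041)), Rational(1, 1302981)), Rational(-207241, 3492442)) = Add(Mul(Rational(-1544, 1041), Rational(1, 1302981)), Rational(-207241, 3492442)) = Add(Rational(-1544, 1356403221), Rational(-207241, 3492442)) = Rational(-281107752253709, 4737159577955682)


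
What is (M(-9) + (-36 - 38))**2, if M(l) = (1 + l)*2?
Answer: 8100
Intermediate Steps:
M(l) = 2 + 2*l
(M(-9) + (-36 - 38))**2 = ((2 + 2*(-9)) + (-36 - 38))**2 = ((2 - 18) - 74)**2 = (-16 - 74)**2 = (-90)**2 = 8100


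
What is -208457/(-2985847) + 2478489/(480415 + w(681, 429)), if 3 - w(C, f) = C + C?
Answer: 7500251521775/1430387920432 ≈ 5.2435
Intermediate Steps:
w(C, f) = 3 - 2*C (w(C, f) = 3 - (C + C) = 3 - 2*C)
-208457/(-2985847) + 2478489/(480415 + w(681, 429)) = -208457/(-2985847) + 2478489/(480415 + (3 - 2*681)) = -208457*(-1/2985847) + 2478489/(480415 + (3 - 1362)) = 208457/2985847 + 2478489/(480415 - 1359) = 208457/2985847 + 2478489/479056 = 7500251521775/1430387920432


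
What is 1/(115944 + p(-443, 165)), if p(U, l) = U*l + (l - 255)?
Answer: 1/42759 ≈ 2.3387e-5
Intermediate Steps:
p(U, l) = -255 + l + U*l (p(U, l) = U*l + (-255 + l) = -255 + l + U*l)
1/(115944 + p(-443, 165)) = 1/(115944 + (-255 + 165 - 443*165)) = 1/(115944 + (-255 + 165 - 73095)) = 1/(115944 - 73185) = 1/42759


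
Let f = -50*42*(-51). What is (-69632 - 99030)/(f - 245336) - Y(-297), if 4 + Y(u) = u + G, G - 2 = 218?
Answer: 5682889/69118 ≈ 82.220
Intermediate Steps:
G = 220 (G = 2 + 218 = 220)
f = 107100 (f = -2100*(-51) = 107100)
Y(u) = 216 + u (Y(u) = -4 + (u + 220) = -4 + (220 + u) = 216 + u)
(-69632 - 99030)/(f - 245336) - Y(-297) = (-69632 - 99030)/(107100 - 245336) - (216 - 297) = -168662/(-138236) - 1*(-81) = -168662*(-1/138236) + 81 = 84331/69118 + 81 = 5682889/69118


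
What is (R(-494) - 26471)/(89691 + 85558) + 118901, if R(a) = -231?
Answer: 20837254647/175249 ≈ 1.1890e+5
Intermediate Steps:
(R(-494) - 26471)/(89691 + 85558) + 118901 = (-231 - 26471)/(89691 + 85558) + 118901 = -26702/175249 + 118901 = 20837254647/175249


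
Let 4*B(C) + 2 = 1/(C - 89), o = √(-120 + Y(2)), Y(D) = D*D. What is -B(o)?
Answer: 16163/32148 + I*√29/16074 ≈ 0.50277 + 0.00033502*I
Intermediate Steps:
Y(D) = D²
o = 2*I*√29 (o = √(-120 + 2²) = √(-120 + 4) = √(-116) = 2*I*√29 ≈ 10.77*I)
B(C) = -½ + 1/(4*(-89 + C)) (B(C) = -½ + 1/(4*(C - 89)) = -½ + 1/(4*(-89 + C)))
-B(o) = -(179 - 4*I*√29)/(4*(-89 + 2*I*√29))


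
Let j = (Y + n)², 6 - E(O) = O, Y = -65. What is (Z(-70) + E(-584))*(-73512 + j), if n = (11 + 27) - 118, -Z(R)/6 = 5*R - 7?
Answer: -143394484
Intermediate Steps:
Z(R) = 42 - 30*R (Z(R) = -6*(5*R - 7) = -6*(-7 + 5*R) = 42 - 30*R)
E(O) = 6 - O
n = -80 (n = 38 - 118 = -80)
j = 21025 (j = (-65 - 80)² = (-145)² = 21025)
(Z(-70) + E(-584))*(-73512 + j) = ((42 - 30*(-70)) + (6 - 1*(-584)))*(-73512 + 21025) = ((42 + 2100) + (6 + 584))*(-52487) = (2142 + 590)*(-52487) = 2732*(-52487) = -143394484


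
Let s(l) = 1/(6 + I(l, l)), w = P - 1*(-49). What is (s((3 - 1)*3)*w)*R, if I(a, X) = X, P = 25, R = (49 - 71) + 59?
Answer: 1369/6 ≈ 228.17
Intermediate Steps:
R = 37 (R = -22 + 59 = 37)
w = 74 (w = 25 - 1*(-49) = 25 + 49 = 74)
s(l) = 1/(6 + l)
(s((3 - 1)*3)*w)*R = (74/(6 + (3 - 1)*3))*37 = (74/(6 + 2*3))*37 = (74/(6 + 6))*37 = (74/12)*37 = ((1/12)*74)*37 = (37/6)*37 = 1369/6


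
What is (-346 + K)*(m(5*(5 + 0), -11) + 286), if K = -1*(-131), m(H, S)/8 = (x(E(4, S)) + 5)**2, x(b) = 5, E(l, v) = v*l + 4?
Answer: -233490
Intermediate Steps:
E(l, v) = 4 + l*v (E(l, v) = l*v + 4 = 4 + l*v)
m(H, S) = 800 (m(H, S) = 8*(5 + 5)**2 = 8*10**2 = 8*100 = 800)
K = 131
(-346 + K)*(m(5*(5 + 0), -11) + 286) = (-346 + 131)*(800 + 286) = -215*1086 = -233490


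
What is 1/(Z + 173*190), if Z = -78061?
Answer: -1/45191 ≈ -2.2128e-5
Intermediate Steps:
1/(Z + 173*190) = 1/(-78061 + 173*190) = 1/(-78061 + 32870) = 1/(-45191) = -1/45191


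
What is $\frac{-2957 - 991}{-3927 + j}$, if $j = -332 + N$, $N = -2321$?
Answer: $\frac{3}{5} \approx 0.6$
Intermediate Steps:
$j = -2653$ ($j = -332 - 2321 = -2653$)
$\frac{-2957 - 991}{-3927 + j} = \frac{-2957 - 991}{-3927 - 2653} = - \frac{3948}{-6580} = \left(-3948\right) \left(- \frac{1}{6580}\right) = \frac{3}{5}$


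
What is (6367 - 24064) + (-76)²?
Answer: -11921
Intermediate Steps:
(6367 - 24064) + (-76)² = -17697 + 5776 = -11921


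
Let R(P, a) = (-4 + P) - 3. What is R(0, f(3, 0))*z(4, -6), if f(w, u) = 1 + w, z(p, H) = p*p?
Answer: -112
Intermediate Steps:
z(p, H) = p**2
R(P, a) = -7 + P
R(0, f(3, 0))*z(4, -6) = (-7 + 0)*4**2 = -7*16 = -112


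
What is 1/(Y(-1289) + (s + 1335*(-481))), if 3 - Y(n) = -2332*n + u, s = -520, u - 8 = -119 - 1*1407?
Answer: -1/3647082 ≈ -2.7419e-7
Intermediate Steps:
u = -1518 (u = 8 + (-119 - 1*1407) = 8 + (-119 - 1407) = 8 - 1526 = -1518)
Y(n) = 1521 + 2332*n (Y(n) = 3 - (-2332*n - 1518) = 3 - (-1518 - 2332*n) = 3 + (1518 + 2332*n) = 1521 + 2332*n)
1/(Y(-1289) + (s + 1335*(-481))) = 1/((1521 + 2332*(-1289)) + (-520 + 1335*(-481))) = 1/((1521 - 3005948) + (-520 - 642135)) = 1/(-3004427 - 642655) = 1/(-3647082) = -1/3647082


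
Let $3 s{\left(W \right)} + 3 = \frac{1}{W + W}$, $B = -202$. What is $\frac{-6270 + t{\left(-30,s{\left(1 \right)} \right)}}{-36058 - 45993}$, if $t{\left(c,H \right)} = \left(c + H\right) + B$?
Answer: $\frac{39017}{492306} \approx 0.079254$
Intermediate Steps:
$s{\left(W \right)} = -1 + \frac{1}{6 W}$ ($s{\left(W \right)} = -1 + \frac{1}{3 \left(W + W\right)} = -1 + \frac{1}{3 \cdot 2 W} = -1 + \frac{\frac{1}{2} \frac{1}{W}}{3} = -1 + \frac{1}{6 W}$)
$t{\left(c,H \right)} = -202 + H + c$ ($t{\left(c,H \right)} = \left(c + H\right) - 202 = \left(H + c\right) - 202 = -202 + H + c$)
$\frac{-6270 + t{\left(-30,s{\left(1 \right)} \right)}}{-36058 - 45993} = \frac{-6270 - \left(232 - \frac{\frac{1}{6} - 1}{1}\right)}{-36058 - 45993} = \frac{-6270 - \left(232 - \left(\frac{1}{6} - 1\right)\right)}{-82051} = \left(-6270 - \frac{1397}{6}\right) \left(- \frac{1}{82051}\right) = \left(- \frac{39017}{6}\right) \left(- \frac{1}{82051}\right) = \frac{39017}{492306}$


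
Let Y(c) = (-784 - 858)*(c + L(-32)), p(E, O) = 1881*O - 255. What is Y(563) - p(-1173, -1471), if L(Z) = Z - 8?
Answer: 1908440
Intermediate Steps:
p(E, O) = -255 + 1881*O
L(Z) = -8 + Z
Y(c) = 65680 - 1642*c (Y(c) = (-784 - 858)*(c + (-8 - 32)) = -1642*(c - 40) = -1642*(-40 + c) = 65680 - 1642*c)
Y(563) - p(-1173, -1471) = (65680 - 1642*563) - (-255 + 1881*(-1471)) = (65680 - 924446) - (-255 - 2766951) = -858766 - 1*(-2767206) = -858766 + 2767206 = 1908440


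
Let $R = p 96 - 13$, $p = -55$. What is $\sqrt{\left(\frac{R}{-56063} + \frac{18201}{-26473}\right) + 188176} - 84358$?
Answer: $-84358 + \frac{5 \sqrt{16579897515321006005538}}{1484155799} \approx -83924.0$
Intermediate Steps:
$R = -5293$ ($R = \left(-55\right) 96 - 13 = -5280 - 13 = -5293$)
$\sqrt{\left(\frac{R}{-56063} + \frac{18201}{-26473}\right) + 188176} - 84358 = \sqrt{\left(- \frac{5293}{-56063} + \frac{18201}{-26473}\right) + 188176} - 84358 = \sqrt{\left(\left(-5293\right) \left(- \frac{1}{56063}\right) + 18201 \left(- \frac{1}{26473}\right)\right) + 188176} - 84358 = \sqrt{\left(\frac{5293}{56063} - \frac{18201}{26473}\right) + 188176} - 84358 = \sqrt{- \frac{880281074}{1484155799} + 188176} - 84358 = \sqrt{\frac{279281621351550}{1484155799}} - 84358 = \frac{5 \sqrt{16579897515321006005538}}{1484155799} - 84358 = -84358 + \frac{5 \sqrt{16579897515321006005538}}{1484155799}$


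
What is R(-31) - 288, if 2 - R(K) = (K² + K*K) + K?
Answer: -2177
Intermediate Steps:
R(K) = 2 - K - 2*K² (R(K) = 2 - ((K² + K*K) + K) = 2 - ((K² + K²) + K) = 2 - (2*K² + K) = 2 - (K + 2*K²) = 2 + (-K - 2*K²) = 2 - K - 2*K²)
R(-31) - 288 = (2 - 1*(-31) - 2*(-31)²) - 288 = (2 + 31 - 2*961) - 288 = (2 + 31 - 1922) - 288 = -1889 - 288 = -2177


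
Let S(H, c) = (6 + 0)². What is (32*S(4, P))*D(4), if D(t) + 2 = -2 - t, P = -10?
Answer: -9216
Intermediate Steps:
S(H, c) = 36 (S(H, c) = 6² = 36)
D(t) = -4 - t (D(t) = -2 + (-2 - t) = -4 - t)
(32*S(4, P))*D(4) = (32*36)*(-4 - 1*4) = 1152*(-4 - 4) = 1152*(-8) = -9216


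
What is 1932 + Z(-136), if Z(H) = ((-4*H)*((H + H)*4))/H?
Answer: 6284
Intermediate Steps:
Z(H) = -32*H (Z(H) = ((-4*H)*((2*H)*4))/H = ((-4*H)*(8*H))/H = (-32*H²)/H = -32*H)
1932 + Z(-136) = 1932 - 32*(-136) = 1932 + 4352 = 6284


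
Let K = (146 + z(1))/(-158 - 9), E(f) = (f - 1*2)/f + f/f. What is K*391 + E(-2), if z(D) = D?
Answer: -56976/167 ≈ -341.17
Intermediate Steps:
E(f) = 1 + (-2 + f)/f (E(f) = (f - 2)/f + 1 = (-2 + f)/f + 1 = 1 + (-2 + f)/f)
K = -147/167 (K = (146 + 1)/(-158 - 9) = 147/(-167) = 147*(-1/167) = -147/167 ≈ -0.88024)
K*391 + E(-2) = -147/167*391 + (2 - 2/(-2)) = -57477/167 + (2 - 2*(-½)) = -57477/167 + (2 + 1) = -57477/167 + 3 = -56976/167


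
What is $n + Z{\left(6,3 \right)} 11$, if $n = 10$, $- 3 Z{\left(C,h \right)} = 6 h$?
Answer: $-56$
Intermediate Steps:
$Z{\left(C,h \right)} = - 2 h$ ($Z{\left(C,h \right)} = - \frac{6 h}{3} = - 2 h$)
$n + Z{\left(6,3 \right)} 11 = 10 + \left(-2\right) 3 \cdot 11 = 10 - 66 = -56$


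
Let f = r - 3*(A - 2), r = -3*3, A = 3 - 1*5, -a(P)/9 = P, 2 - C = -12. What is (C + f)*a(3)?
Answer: -459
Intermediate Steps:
C = 14 (C = 2 - 1*(-12) = 2 + 12 = 14)
a(P) = -9*P
A = -2 (A = 3 - 5 = -2)
r = -9
f = 3 (f = -9 - 3*(-2 - 2) = -9 - 3*(-4) = -9 + 12 = 3)
(C + f)*a(3) = (14 + 3)*(-9*3) = 17*(-27) = -459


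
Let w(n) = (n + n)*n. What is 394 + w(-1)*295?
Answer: 984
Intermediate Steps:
w(n) = 2*n² (w(n) = (2*n)*n = 2*n²)
394 + w(-1)*295 = 394 + (2*(-1)²)*295 = 394 + (2*1)*295 = 394 + 2*295 = 394 + 590 = 984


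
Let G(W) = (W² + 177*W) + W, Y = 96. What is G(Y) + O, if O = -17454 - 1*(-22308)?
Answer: 31158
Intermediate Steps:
G(W) = W² + 178*W
O = 4854 (O = -17454 + 22308 = 4854)
G(Y) + O = 96*(178 + 96) + 4854 = 96*274 + 4854 = 26304 + 4854 = 31158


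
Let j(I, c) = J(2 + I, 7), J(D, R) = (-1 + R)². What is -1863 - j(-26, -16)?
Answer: -1899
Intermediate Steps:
j(I, c) = 36 (j(I, c) = (-1 + 7)² = 6² = 36)
-1863 - j(-26, -16) = -1863 - 1*36 = -1863 - 36 = -1899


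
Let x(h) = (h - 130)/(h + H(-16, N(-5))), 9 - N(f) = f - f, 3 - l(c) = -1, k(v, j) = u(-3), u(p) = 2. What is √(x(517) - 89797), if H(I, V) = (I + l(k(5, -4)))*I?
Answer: I*√45138971374/709 ≈ 299.66*I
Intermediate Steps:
k(v, j) = 2
l(c) = 4 (l(c) = 3 - 1*(-1) = 3 + 1 = 4)
N(f) = 9 (N(f) = 9 - (f - f) = 9 - 1*0 = 9 + 0 = 9)
H(I, V) = I*(4 + I) (H(I, V) = (I + 4)*I = (4 + I)*I = I*(4 + I))
x(h) = (-130 + h)/(192 + h) (x(h) = (h - 130)/(h - 16*(4 - 16)) = (-130 + h)/(h - 16*(-12)) = (-130 + h)/(h + 192) = (-130 + h)/(192 + h))
√(x(517) - 89797) = √((-130 + 517)/(192 + 517) - 89797) = √(387/709 - 89797) = √(-63665686/709) = I*√45138971374/709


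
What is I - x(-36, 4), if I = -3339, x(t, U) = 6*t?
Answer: -3123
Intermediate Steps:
I - x(-36, 4) = -3339 - 6*(-36) = -3339 - 1*(-216) = -3339 + 216 = -3123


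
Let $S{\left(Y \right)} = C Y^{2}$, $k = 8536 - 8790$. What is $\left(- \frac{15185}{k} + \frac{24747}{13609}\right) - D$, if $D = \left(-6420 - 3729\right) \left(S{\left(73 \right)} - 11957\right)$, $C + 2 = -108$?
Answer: $- \frac{20984136743247055}{3456686} \approx -6.0706 \cdot 10^{9}$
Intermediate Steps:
$C = -110$ ($C = -2 - 108 = -110$)
$k = -254$
$S{\left(Y \right)} = - 110 Y^{2}$
$D = 6070593903$ ($D = \left(-6420 - 3729\right) \left(- 110 \cdot 73^{2} - 11957\right) = - 10149 \left(\left(-110\right) 5329 - 11957\right) = - 10149 \left(-586190 - 11957\right) = \left(-10149\right) \left(-598147\right) = 6070593903$)
$\left(- \frac{15185}{k} + \frac{24747}{13609}\right) - D = \left(- \frac{15185}{-254} + \frac{24747}{13609}\right) - 6070593903 = \left(\left(-15185\right) \left(- \frac{1}{254}\right) + 24747 \cdot \frac{1}{13609}\right) - 6070593903 = \left(\frac{15185}{254} + \frac{24747}{13609}\right) - 6070593903 = \frac{212938403}{3456686} - 6070593903 = - \frac{20984136743247055}{3456686}$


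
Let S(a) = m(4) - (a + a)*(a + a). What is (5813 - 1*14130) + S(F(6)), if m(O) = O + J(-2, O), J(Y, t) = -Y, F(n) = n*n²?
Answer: -194935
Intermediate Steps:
F(n) = n³
m(O) = 2 + O (m(O) = O - 1*(-2) = O + 2 = 2 + O)
S(a) = 6 - 4*a² (S(a) = (2 + 4) - (a + a)*(a + a) = 6 - 2*a*2*a = 6 - 4*a²)
(5813 - 1*14130) + S(F(6)) = (5813 - 1*14130) + (6 - 4*(6³)²) = (5813 - 14130) + (6 - 4*216²) = -8317 + (6 - 4*46656) = -8317 + (6 - 186624) = -8317 - 186618 = -194935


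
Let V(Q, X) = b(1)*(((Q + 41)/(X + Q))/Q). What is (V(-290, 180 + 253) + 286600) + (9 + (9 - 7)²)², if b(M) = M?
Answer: 11892310679/41470 ≈ 2.8677e+5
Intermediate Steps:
V(Q, X) = (41 + Q)/(Q*(Q + X)) (V(Q, X) = 1*(((Q + 41)/(X + Q))/Q) = 1*(((41 + Q)/(Q + X))/Q) = 1*((41 + Q)/(Q*(Q + X))) = (41 + Q)/(Q*(Q + X)))
(V(-290, 180 + 253) + 286600) + (9 + (9 - 7)²)² = ((41 - 290)/((-290)*(-290 + (180 + 253))) + 286600) + (9 + (9 - 7)²)² = (-1/290*(-249)/(-290 + 433) + 286600) + (9 + 2²)² = (-1/290*(-249)/143 + 286600) + (9 + 4)² = (-1/290*1/143*(-249) + 286600) + 13² = (249/41470 + 286600) + 169 = 11885302249/41470 + 169 = 11892310679/41470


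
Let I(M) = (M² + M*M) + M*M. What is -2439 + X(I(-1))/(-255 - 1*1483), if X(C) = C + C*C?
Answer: -2119497/869 ≈ -2439.0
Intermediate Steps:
I(M) = 3*M² (I(M) = (M² + M²) + M² = 2*M² + M² = 3*M²)
X(C) = C + C²
-2439 + X(I(-1))/(-255 - 1*1483) = -2439 + ((3*(-1)²)*(1 + 3*(-1)²))/(-255 - 1*1483) = -2439 + ((3*1)*(1 + 3*1))/(-255 - 1483) = -2439 + (3*(1 + 3))/(-1738) = -2439 + (3*4)*(-1/1738) = -2439 + 12*(-1/1738) = -2439 - 6/869 = -2119497/869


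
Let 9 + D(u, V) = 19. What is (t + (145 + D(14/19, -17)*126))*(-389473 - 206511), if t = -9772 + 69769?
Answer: -36594609568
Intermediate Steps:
D(u, V) = 10 (D(u, V) = -9 + 19 = 10)
t = 59997
(t + (145 + D(14/19, -17)*126))*(-389473 - 206511) = (59997 + (145 + 10*126))*(-389473 - 206511) = (59997 + (145 + 1260))*(-595984) = (59997 + 1405)*(-595984) = 61402*(-595984) = -36594609568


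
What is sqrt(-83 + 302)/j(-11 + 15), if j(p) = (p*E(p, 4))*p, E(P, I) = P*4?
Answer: sqrt(219)/256 ≈ 0.057807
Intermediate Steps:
E(P, I) = 4*P
j(p) = 4*p**3 (j(p) = (p*(4*p))*p = (4*p**2)*p = 4*p**3)
sqrt(-83 + 302)/j(-11 + 15) = sqrt(-83 + 302)/((4*(-11 + 15)**3)) = sqrt(219)/((4*4**3)) = sqrt(219)/((4*64)) = sqrt(219)/256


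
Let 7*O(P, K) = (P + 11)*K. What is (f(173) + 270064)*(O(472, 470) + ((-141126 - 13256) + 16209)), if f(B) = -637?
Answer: -28490019261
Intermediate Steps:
O(P, K) = K*(11 + P)/7 (O(P, K) = ((P + 11)*K)/7 = ((11 + P)*K)/7 = (K*(11 + P))/7 = K*(11 + P)/7)
(f(173) + 270064)*(O(472, 470) + ((-141126 - 13256) + 16209)) = (-637 + 270064)*((1/7)*470*(11 + 472) + ((-141126 - 13256) + 16209)) = 269427*((1/7)*470*483 + (-154382 + 16209)) = 269427*(32430 - 138173) = 269427*(-105743) = -28490019261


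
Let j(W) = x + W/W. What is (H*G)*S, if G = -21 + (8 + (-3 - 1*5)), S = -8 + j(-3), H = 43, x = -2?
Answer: 8127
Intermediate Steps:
j(W) = -1 (j(W) = -2 + W/W = -2 + 1 = -1)
S = -9 (S = -8 - 1 = -9)
G = -21 (G = -21 + (8 + (-3 - 5)) = -21 + (8 - 8) = -21 + 0 = -21)
(H*G)*S = (43*(-21))*(-9) = -903*(-9) = 8127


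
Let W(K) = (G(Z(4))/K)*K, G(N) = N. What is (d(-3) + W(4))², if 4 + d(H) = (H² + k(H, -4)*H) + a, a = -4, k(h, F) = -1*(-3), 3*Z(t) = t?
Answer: 400/9 ≈ 44.444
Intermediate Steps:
Z(t) = t/3
k(h, F) = 3
d(H) = -8 + H² + 3*H (d(H) = -4 + ((H² + 3*H) - 4) = -4 + (-4 + H² + 3*H) = -8 + H² + 3*H)
W(K) = 4/3 (W(K) = (((⅓)*4)/K)*K = (4/(3*K))*K = 4/3)
(d(-3) + W(4))² = ((-8 + (-3)² + 3*(-3)) + 4/3)² = ((-8 + 9 - 9) + 4/3)² = (-8 + 4/3)² = (-20/3)² = 400/9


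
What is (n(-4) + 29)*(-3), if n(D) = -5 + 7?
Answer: -93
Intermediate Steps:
n(D) = 2
(n(-4) + 29)*(-3) = (2 + 29)*(-3) = 31*(-3) = -93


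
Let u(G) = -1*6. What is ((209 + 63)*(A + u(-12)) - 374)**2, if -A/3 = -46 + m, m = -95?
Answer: 12780302500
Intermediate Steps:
u(G) = -6
A = 423 (A = -3*(-46 - 95) = -3*(-141) = 423)
((209 + 63)*(A + u(-12)) - 374)**2 = ((209 + 63)*(423 - 6) - 374)**2 = (272*417 - 374)**2 = (113424 - 374)**2 = 113050**2 = 12780302500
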